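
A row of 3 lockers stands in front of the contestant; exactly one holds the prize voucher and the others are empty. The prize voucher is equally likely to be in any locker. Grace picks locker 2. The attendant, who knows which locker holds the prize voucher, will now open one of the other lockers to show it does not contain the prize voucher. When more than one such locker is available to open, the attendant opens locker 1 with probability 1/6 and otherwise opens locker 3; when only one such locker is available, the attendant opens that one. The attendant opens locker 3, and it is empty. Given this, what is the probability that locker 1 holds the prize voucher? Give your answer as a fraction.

Consider each possible location of the prize voucher in turn.
If it is in locker 1 (prior 1/3): only locker 3 is available, probability 1; weight (1/3)·1 = 1/3.
If it is in locker 2 (prior 1/3): locker 1 is available but not opened, probability 5/6; weight (1/3)·(5/6) = 5/18.
If it is in locker 3 (prior 1/3): the attendant opened locker 3, so this case is ruled out; weight (1/3)·0 = 0.
The weights sum to 11/18.
So P(the prize voucher in locker 1 | the attendant opened locker 3) = (1/3) / (11/18) = 6/11.

6/11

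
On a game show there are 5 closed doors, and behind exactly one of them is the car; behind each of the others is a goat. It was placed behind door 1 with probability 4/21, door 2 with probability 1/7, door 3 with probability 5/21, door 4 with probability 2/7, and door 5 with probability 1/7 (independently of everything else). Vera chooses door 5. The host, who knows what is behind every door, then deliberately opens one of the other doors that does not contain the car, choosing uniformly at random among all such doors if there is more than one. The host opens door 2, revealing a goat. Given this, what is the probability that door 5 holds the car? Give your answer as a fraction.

3/23

Apply Bayes' rule, conditioning on where the car actually is.
If it is behind door 1 (prior 4/21): the host has 3 equally likely choices, so probability 1/3; weight (4/21)·(1/3) = 4/63.
If it is behind door 2 (prior 1/7): the host opened door 2, so this case is ruled out; weight (1/7)·0 = 0.
If it is behind door 3 (prior 5/21): the host has 3 equally likely choices, so probability 1/3; weight (5/21)·(1/3) = 5/63.
If it is behind door 4 (prior 2/7): the host has 3 equally likely choices, so probability 1/3; weight (2/7)·(1/3) = 2/21.
If it is behind door 5 (prior 1/7): the host has 4 equally likely choices, so probability 1/4; weight (1/7)·(1/4) = 1/28.
The weights sum to 23/84.
So P(the car behind door 5 | the host opened door 2) = (1/28) / (23/84) = 3/23.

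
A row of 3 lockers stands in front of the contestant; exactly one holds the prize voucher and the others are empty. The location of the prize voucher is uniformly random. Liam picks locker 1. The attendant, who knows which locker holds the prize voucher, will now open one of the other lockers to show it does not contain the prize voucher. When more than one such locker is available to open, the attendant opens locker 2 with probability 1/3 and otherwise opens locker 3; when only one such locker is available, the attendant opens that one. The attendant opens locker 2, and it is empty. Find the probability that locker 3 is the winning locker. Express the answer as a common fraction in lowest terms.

3/4

Consider each possible location of the prize voucher in turn.
If it is in locker 1 (prior 1/3): locker 2 is available, opened with probability 1/3; weight (1/3)·(1/3) = 1/9.
If it is in locker 2 (prior 1/3): the attendant opened locker 2, so this case is ruled out; weight (1/3)·0 = 0.
If it is in locker 3 (prior 1/3): only locker 2 is available, probability 1; weight (1/3)·1 = 1/3.
The weights sum to 4/9.
So P(the prize voucher in locker 3 | the attendant opened locker 2) = (1/3) / (4/9) = 3/4.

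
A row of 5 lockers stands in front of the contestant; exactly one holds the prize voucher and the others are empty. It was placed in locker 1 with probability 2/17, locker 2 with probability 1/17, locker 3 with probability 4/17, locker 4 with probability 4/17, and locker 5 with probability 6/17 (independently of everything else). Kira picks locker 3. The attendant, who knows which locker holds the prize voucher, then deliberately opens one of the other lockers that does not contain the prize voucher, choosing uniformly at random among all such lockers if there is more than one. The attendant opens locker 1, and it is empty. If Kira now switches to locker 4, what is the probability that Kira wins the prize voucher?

Consider each possible location of the prize voucher in turn.
If it is in locker 1 (prior 2/17): the attendant opened locker 1, so this case is ruled out; weight (2/17)·0 = 0.
If it is in locker 2 (prior 1/17): the attendant has 3 equally likely choices, so probability 1/3; weight (1/17)·(1/3) = 1/51.
If it is in locker 3 (prior 4/17): the attendant has 4 equally likely choices, so probability 1/4; weight (4/17)·(1/4) = 1/17.
If it is in locker 4 (prior 4/17): the attendant has 3 equally likely choices, so probability 1/3; weight (4/17)·(1/3) = 4/51.
If it is in locker 5 (prior 6/17): the attendant has 3 equally likely choices, so probability 1/3; weight (6/17)·(1/3) = 2/17.
The weights sum to 14/51.
So P(the prize voucher in locker 4 | the attendant opened locker 1) = (4/51) / (14/51) = 2/7.

2/7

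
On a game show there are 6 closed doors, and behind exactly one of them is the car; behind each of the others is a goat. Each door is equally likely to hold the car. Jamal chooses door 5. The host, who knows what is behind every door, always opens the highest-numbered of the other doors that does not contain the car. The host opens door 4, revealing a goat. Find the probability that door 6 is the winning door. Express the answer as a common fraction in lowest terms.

1

Apply Bayes' rule, conditioning on where the car actually is.
If it is behind any of doors 1, 2, 3, and 5 (prior 1/6 each): the host would have opened door 6 instead, probability 0; weight (1/6)·0 = 0 each.
If it is behind door 4 (prior 1/6): the host opened door 4, so this case is ruled out; weight (1/6)·0 = 0.
If it is behind door 6 (prior 1/6): door 4 is the highest-numbered option available, probability 1; weight (1/6)·1 = 1/6.
The weights sum to 1/6.
So P(the car behind door 6 | the host opened door 4) = (1/6) / (1/6) = 1.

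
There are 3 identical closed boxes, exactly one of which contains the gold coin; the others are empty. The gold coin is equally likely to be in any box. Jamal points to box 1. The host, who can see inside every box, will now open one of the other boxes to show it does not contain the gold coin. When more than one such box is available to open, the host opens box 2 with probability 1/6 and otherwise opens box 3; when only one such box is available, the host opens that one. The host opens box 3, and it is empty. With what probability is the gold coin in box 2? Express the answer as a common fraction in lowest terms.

6/11

Consider each possible location of the gold coin in turn.
If it is in box 1 (prior 1/3): box 2 is available but not opened, probability 5/6; weight (1/3)·(5/6) = 5/18.
If it is in box 2 (prior 1/3): only box 3 is available, probability 1; weight (1/3)·1 = 1/3.
If it is in box 3 (prior 1/3): the host opened box 3, so this case is ruled out; weight (1/3)·0 = 0.
The weights sum to 11/18.
So P(the gold coin in box 2 | the host opened box 3) = (1/3) / (11/18) = 6/11.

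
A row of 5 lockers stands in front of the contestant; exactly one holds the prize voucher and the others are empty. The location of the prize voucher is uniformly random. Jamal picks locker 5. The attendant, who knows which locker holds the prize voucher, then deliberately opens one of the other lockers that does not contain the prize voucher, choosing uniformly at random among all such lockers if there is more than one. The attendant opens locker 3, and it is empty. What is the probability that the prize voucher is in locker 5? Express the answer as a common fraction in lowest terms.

1/5

Consider each possible location of the prize voucher in turn.
If it is in any of lockers 1, 2, and 4 (prior 1/5 each): the attendant has 3 equally likely choices, so probability 1/3; weight (1/5)·(1/3) = 1/15 each.
If it is in locker 3 (prior 1/5): the attendant opened locker 3, so this case is ruled out; weight (1/5)·0 = 0.
If it is in locker 5 (prior 1/5): the attendant has 4 equally likely choices, so probability 1/4; weight (1/5)·(1/4) = 1/20.
The weights sum to 1/4.
So P(the prize voucher in locker 5 | the attendant opened locker 3) = (1/20) / (1/4) = 1/5.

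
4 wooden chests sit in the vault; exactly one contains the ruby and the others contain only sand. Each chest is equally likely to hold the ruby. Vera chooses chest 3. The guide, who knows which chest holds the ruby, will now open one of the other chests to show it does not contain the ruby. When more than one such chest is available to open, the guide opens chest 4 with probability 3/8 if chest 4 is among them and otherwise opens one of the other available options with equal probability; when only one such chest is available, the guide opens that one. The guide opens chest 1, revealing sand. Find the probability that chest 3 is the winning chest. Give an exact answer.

5/23

Apply Bayes' rule, conditioning on where the ruby actually is.
If it is in chest 1 (prior 1/4): the guide opened chest 1, so this case is ruled out; weight (1/4)·0 = 0.
If it is in chest 2 (prior 1/4): chest 4 is available but not opened, probability 5/8; weight (1/4)·(5/8) = 5/32.
If it is in chest 3 (prior 1/4): chest 4 is available but not opened; chest 1 gets probability (1 − 3/8)/2 = 5/16; weight (1/4)·(5/16) = 5/64.
If it is in chest 4 (prior 1/4): chest 4 holds the prize so is unavailable; the guide chooses uniformly among the 2 others, probability 1/2; weight (1/4)·(1/2) = 1/8.
The weights sum to 23/64.
So P(the ruby in chest 3 | the guide opened chest 1) = (5/64) / (23/64) = 5/23.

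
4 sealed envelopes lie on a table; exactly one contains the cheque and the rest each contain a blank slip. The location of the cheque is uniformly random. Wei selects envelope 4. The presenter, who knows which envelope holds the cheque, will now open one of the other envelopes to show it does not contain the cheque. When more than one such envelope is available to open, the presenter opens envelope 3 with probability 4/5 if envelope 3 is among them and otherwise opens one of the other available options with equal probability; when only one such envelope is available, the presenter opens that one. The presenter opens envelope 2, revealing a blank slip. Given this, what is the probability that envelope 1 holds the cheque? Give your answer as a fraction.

1/4

Condition on the true location of the cheque.
If it is in envelope 1 (prior 1/4): envelope 3 is available but not opened, probability 1/5; weight (1/4)·(1/5) = 1/20.
If it is in envelope 2 (prior 1/4): the presenter opened envelope 2, so this case is ruled out; weight (1/4)·0 = 0.
If it is in envelope 3 (prior 1/4): envelope 3 holds the prize so is unavailable; the presenter chooses uniformly among the 2 others, probability 1/2; weight (1/4)·(1/2) = 1/8.
If it is in envelope 4 (prior 1/4): envelope 3 is available but not opened; envelope 2 gets probability (1 − 4/5)/2 = 1/10; weight (1/4)·(1/10) = 1/40.
The weights sum to 1/5.
So P(the cheque in envelope 1 | the presenter opened envelope 2) = (1/20) / (1/5) = 1/4.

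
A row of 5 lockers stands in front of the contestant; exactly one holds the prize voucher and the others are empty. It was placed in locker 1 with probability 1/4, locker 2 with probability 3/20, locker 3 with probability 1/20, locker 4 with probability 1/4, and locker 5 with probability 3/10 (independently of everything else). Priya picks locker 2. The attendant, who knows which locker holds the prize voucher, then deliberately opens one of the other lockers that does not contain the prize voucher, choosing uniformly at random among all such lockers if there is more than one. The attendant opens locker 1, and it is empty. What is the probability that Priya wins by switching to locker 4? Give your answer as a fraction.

Condition on the true location of the prize voucher.
If it is in locker 1 (prior 1/4): the attendant opened locker 1, so this case is ruled out; weight (1/4)·0 = 0.
If it is in locker 2 (prior 3/20): the attendant has 4 equally likely choices, so probability 1/4; weight (3/20)·(1/4) = 3/80.
If it is in locker 3 (prior 1/20): the attendant has 3 equally likely choices, so probability 1/3; weight (1/20)·(1/3) = 1/60.
If it is in locker 4 (prior 1/4): the attendant has 3 equally likely choices, so probability 1/3; weight (1/4)·(1/3) = 1/12.
If it is in locker 5 (prior 3/10): the attendant has 3 equally likely choices, so probability 1/3; weight (3/10)·(1/3) = 1/10.
The weights sum to 19/80.
So P(the prize voucher in locker 4 | the attendant opened locker 1) = (1/12) / (19/80) = 20/57.

20/57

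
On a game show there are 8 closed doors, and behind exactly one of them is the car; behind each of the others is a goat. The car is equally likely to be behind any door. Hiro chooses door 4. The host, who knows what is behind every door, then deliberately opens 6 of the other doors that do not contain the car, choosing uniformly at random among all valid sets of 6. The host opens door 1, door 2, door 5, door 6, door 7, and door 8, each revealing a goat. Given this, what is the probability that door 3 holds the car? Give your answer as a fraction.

7/8

Apply Bayes' rule, conditioning on where the car actually is.
If it is behind any of doors 1, 2, 5, 6, 7, and 8 (prior 1/8 each): that door was opened and seen not to hold the prize — ruled out; weight (1/8)·0 = 0 each.
If it is behind door 3 (prior 1/8): the host has no choice, probability 1; weight (1/8)·1 = 1/8.
If it is behind door 4 (prior 1/8): the host has 7 equally likely choices, so probability 1/7; weight (1/8)·(1/7) = 1/56.
The weights sum to 1/7.
So P(the car behind door 3 | the host opened door 1, door 2, door 5, door 6, door 7, and door 8) = (1/8) / (1/7) = 7/8.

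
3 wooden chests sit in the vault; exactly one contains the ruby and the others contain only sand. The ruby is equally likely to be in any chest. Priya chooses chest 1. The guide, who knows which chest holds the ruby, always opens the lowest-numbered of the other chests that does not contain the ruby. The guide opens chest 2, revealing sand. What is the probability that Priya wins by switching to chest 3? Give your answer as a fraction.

1/2

Consider each possible location of the ruby in turn.
If it is in either of chests 1 and 3 (prior 1/3 each): chest 2 is the lowest-numbered option available, probability 1; weight (1/3)·1 = 1/3 each.
If it is in chest 2 (prior 1/3): the guide opened chest 2, so this case is ruled out; weight (1/3)·0 = 0.
The weights sum to 2/3.
So P(the ruby in chest 3 | the guide opened chest 2) = (1/3) / (2/3) = 1/2.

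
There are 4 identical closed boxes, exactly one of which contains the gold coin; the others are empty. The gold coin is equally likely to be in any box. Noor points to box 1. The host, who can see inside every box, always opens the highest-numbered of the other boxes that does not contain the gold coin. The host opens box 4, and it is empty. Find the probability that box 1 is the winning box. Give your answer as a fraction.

Consider each possible location of the gold coin in turn.
If it is in any of boxes 1, 2, and 3 (prior 1/4 each): box 4 is the highest-numbered option available, probability 1; weight (1/4)·1 = 1/4 each.
If it is in box 4 (prior 1/4): the host opened box 4, so this case is ruled out; weight (1/4)·0 = 0.
The weights sum to 3/4.
So P(the gold coin in box 1 | the host opened box 4) = (1/4) / (3/4) = 1/3.

1/3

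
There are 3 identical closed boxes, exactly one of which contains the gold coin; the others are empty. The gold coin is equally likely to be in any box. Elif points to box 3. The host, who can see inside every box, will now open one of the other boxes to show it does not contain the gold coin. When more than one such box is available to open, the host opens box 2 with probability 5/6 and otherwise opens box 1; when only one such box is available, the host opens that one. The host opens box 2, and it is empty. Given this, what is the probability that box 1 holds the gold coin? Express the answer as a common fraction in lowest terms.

Consider each possible location of the gold coin in turn.
If it is in box 1 (prior 1/3): only box 2 is available, probability 1; weight (1/3)·1 = 1/3.
If it is in box 2 (prior 1/3): the host opened box 2, so this case is ruled out; weight (1/3)·0 = 0.
If it is in box 3 (prior 1/3): box 2 is available, opened with probability 5/6; weight (1/3)·(5/6) = 5/18.
The weights sum to 11/18.
So P(the gold coin in box 1 | the host opened box 2) = (1/3) / (11/18) = 6/11.

6/11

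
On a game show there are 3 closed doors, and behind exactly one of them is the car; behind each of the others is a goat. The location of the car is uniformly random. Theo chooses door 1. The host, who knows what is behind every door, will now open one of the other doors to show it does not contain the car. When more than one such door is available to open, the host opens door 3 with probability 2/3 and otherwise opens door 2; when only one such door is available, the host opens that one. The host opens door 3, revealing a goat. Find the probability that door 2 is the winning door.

Consider each possible location of the car in turn.
If it is behind door 1 (prior 1/3): door 3 is available, opened with probability 2/3; weight (1/3)·(2/3) = 2/9.
If it is behind door 2 (prior 1/3): only door 3 is available, probability 1; weight (1/3)·1 = 1/3.
If it is behind door 3 (prior 1/3): the host opened door 3, so this case is ruled out; weight (1/3)·0 = 0.
The weights sum to 5/9.
So P(the car behind door 2 | the host opened door 3) = (1/3) / (5/9) = 3/5.

3/5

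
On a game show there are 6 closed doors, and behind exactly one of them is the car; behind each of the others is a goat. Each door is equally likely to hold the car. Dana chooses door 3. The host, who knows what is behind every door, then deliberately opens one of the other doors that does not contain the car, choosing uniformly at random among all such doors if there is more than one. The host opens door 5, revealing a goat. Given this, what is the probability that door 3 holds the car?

1/6

Condition on the true location of the car.
If it is behind any of doors 1, 2, 4, and 6 (prior 1/6 each): the host has 4 equally likely choices, so probability 1/4; weight (1/6)·(1/4) = 1/24 each.
If it is behind door 3 (prior 1/6): the host has 5 equally likely choices, so probability 1/5; weight (1/6)·(1/5) = 1/30.
If it is behind door 5 (prior 1/6): the host opened door 5, so this case is ruled out; weight (1/6)·0 = 0.
The weights sum to 1/5.
So P(the car behind door 3 | the host opened door 5) = (1/30) / (1/5) = 1/6.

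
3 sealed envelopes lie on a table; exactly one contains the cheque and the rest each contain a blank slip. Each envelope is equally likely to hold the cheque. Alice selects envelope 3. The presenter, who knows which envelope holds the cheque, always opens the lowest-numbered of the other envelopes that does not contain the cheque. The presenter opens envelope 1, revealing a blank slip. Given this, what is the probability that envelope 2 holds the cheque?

Apply Bayes' rule, conditioning on where the cheque actually is.
If it is in envelope 1 (prior 1/3): the presenter opened envelope 1, so this case is ruled out; weight (1/3)·0 = 0.
If it is in either of envelopes 2 and 3 (prior 1/3 each): envelope 1 is the lowest-numbered option available, probability 1; weight (1/3)·1 = 1/3 each.
The weights sum to 2/3.
So P(the cheque in envelope 2 | the presenter opened envelope 1) = (1/3) / (2/3) = 1/2.

1/2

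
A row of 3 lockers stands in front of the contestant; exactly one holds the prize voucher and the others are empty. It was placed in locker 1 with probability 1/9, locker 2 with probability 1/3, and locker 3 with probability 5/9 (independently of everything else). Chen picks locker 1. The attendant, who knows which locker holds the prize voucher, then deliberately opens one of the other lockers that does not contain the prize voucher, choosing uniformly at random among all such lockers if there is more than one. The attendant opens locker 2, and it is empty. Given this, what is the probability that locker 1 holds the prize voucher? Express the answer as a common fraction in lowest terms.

1/11

Consider each possible location of the prize voucher in turn.
If it is in locker 1 (prior 1/9): the attendant has 2 equally likely choices, so probability 1/2; weight (1/9)·(1/2) = 1/18.
If it is in locker 2 (prior 1/3): the attendant opened locker 2, so this case is ruled out; weight (1/3)·0 = 0.
If it is in locker 3 (prior 5/9): the attendant has no choice, probability 1; weight (5/9)·1 = 5/9.
The weights sum to 11/18.
So P(the prize voucher in locker 1 | the attendant opened locker 2) = (1/18) / (11/18) = 1/11.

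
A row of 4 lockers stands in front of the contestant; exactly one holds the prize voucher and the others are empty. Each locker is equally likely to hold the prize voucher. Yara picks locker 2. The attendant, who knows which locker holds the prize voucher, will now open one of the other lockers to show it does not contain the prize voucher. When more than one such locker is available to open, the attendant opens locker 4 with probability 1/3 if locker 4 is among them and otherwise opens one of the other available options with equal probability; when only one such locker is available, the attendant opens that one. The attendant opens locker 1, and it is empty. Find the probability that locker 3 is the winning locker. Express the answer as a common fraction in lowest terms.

Condition on the true location of the prize voucher.
If it is in locker 1 (prior 1/4): the attendant opened locker 1, so this case is ruled out; weight (1/4)·0 = 0.
If it is in locker 2 (prior 1/4): locker 4 is available but not opened; locker 1 gets probability (1 − 1/3)/2 = 1/3; weight (1/4)·(1/3) = 1/12.
If it is in locker 3 (prior 1/4): locker 4 is available but not opened, probability 2/3; weight (1/4)·(2/3) = 1/6.
If it is in locker 4 (prior 1/4): locker 4 holds the prize so is unavailable; the attendant chooses uniformly among the 2 others, probability 1/2; weight (1/4)·(1/2) = 1/8.
The weights sum to 3/8.
So P(the prize voucher in locker 3 | the attendant opened locker 1) = (1/6) / (3/8) = 4/9.

4/9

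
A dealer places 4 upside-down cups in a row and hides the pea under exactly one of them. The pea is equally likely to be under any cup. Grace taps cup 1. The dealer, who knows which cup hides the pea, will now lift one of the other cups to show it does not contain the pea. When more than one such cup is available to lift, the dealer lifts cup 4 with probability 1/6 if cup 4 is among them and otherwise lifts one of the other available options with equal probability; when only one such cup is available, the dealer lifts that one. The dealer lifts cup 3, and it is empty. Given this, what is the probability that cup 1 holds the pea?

Consider each possible location of the pea in turn.
If it is under cup 1 (prior 1/4): cup 4 is available but not opened; cup 3 gets probability (1 − 1/6)/2 = 5/12; weight (1/4)·(5/12) = 5/48.
If it is under cup 2 (prior 1/4): cup 4 is available but not opened, probability 5/6; weight (1/4)·(5/6) = 5/24.
If it is under cup 3 (prior 1/4): the dealer opened cup 3, so this case is ruled out; weight (1/4)·0 = 0.
If it is under cup 4 (prior 1/4): cup 4 holds the prize so is unavailable; the dealer chooses uniformly among the 2 others, probability 1/2; weight (1/4)·(1/2) = 1/8.
The weights sum to 7/16.
So P(the pea under cup 1 | the dealer opened cup 3) = (5/48) / (7/16) = 5/21.

5/21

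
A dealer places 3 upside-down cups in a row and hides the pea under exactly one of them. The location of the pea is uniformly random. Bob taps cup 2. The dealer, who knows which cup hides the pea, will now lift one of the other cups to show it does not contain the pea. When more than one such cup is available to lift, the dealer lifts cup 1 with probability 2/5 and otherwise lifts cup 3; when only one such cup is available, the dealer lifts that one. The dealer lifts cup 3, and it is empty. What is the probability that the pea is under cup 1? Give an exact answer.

5/8

Apply Bayes' rule, conditioning on where the pea actually is.
If it is under cup 1 (prior 1/3): only cup 3 is available, probability 1; weight (1/3)·1 = 1/3.
If it is under cup 2 (prior 1/3): cup 1 is available but not opened, probability 3/5; weight (1/3)·(3/5) = 1/5.
If it is under cup 3 (prior 1/3): the dealer opened cup 3, so this case is ruled out; weight (1/3)·0 = 0.
The weights sum to 8/15.
So P(the pea under cup 1 | the dealer opened cup 3) = (1/3) / (8/15) = 5/8.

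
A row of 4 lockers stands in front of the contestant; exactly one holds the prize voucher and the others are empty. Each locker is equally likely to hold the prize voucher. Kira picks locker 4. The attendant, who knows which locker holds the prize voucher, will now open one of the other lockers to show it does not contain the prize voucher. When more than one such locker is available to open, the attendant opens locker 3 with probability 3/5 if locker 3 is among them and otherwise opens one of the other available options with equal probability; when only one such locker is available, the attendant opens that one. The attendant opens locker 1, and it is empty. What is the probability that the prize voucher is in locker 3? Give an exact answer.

Consider each possible location of the prize voucher in turn.
If it is in locker 1 (prior 1/4): the attendant opened locker 1, so this case is ruled out; weight (1/4)·0 = 0.
If it is in locker 2 (prior 1/4): locker 3 is available but not opened, probability 2/5; weight (1/4)·(2/5) = 1/10.
If it is in locker 3 (prior 1/4): locker 3 holds the prize so is unavailable; the attendant chooses uniformly among the 2 others, probability 1/2; weight (1/4)·(1/2) = 1/8.
If it is in locker 4 (prior 1/4): locker 3 is available but not opened; locker 1 gets probability (1 − 3/5)/2 = 1/5; weight (1/4)·(1/5) = 1/20.
The weights sum to 11/40.
So P(the prize voucher in locker 3 | the attendant opened locker 1) = (1/8) / (11/40) = 5/11.

5/11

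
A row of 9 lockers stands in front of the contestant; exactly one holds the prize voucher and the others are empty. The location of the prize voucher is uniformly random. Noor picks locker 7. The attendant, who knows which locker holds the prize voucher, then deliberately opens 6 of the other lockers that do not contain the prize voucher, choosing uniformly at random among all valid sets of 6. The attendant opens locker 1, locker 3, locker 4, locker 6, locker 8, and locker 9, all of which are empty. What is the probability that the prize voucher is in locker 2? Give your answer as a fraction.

Condition on the true location of the prize voucher.
If it is in any of lockers 1, 3, 4, 6, 8, and 9 (prior 1/9 each): that locker was opened and seen not to hold the prize — ruled out; weight (1/9)·0 = 0 each.
If it is in either of lockers 2 and 5 (prior 1/9 each): the attendant has 7 equally likely choices, so probability 1/7; weight (1/9)·(1/7) = 1/63 each.
If it is in locker 7 (prior 1/9): the attendant has 28 equally likely choices, so probability 1/28; weight (1/9)·(1/28) = 1/252.
The weights sum to 1/28.
So P(the prize voucher in locker 2 | the attendant opened locker 1, locker 3, locker 4, locker 6, locker 8, and locker 9) = (1/63) / (1/28) = 4/9.

4/9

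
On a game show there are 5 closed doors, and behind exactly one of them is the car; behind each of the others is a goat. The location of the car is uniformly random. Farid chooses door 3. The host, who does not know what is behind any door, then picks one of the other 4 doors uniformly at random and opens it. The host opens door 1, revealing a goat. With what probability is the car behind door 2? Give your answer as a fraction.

1/4

Because the host chose which door to open without knowing where the car is, the choice is independent of the prize location. Learning that door 1 does not hold the car simply rules out that one location and leaves the remaining 4 doors still equally likely by symmetry.
So P(the car behind door 2) = 1/4.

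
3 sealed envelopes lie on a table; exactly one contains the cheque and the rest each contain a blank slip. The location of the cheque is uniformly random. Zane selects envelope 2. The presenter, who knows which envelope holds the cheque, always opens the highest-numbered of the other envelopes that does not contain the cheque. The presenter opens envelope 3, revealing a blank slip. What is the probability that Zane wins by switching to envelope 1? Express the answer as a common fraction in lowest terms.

Condition on the true location of the cheque.
If it is in either of envelopes 1 and 2 (prior 1/3 each): envelope 3 is the highest-numbered option available, probability 1; weight (1/3)·1 = 1/3 each.
If it is in envelope 3 (prior 1/3): the presenter opened envelope 3, so this case is ruled out; weight (1/3)·0 = 0.
The weights sum to 2/3.
So P(the cheque in envelope 1 | the presenter opened envelope 3) = (1/3) / (2/3) = 1/2.

1/2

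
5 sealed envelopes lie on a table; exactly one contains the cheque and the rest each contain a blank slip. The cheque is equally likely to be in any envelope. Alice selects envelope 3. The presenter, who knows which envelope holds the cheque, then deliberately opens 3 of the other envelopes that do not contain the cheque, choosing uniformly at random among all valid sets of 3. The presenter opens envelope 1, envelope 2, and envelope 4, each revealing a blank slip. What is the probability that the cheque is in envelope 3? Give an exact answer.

Consider each possible location of the cheque in turn.
If it is in any of envelopes 1, 2, and 4 (prior 1/5 each): that envelope was opened and seen not to hold the prize — ruled out; weight (1/5)·0 = 0 each.
If it is in envelope 3 (prior 1/5): the presenter has 4 equally likely choices, so probability 1/4; weight (1/5)·(1/4) = 1/20.
If it is in envelope 5 (prior 1/5): the presenter has no choice, probability 1; weight (1/5)·1 = 1/5.
The weights sum to 1/4.
So P(the cheque in envelope 3 | the presenter opened envelope 1, envelope 2, and envelope 4) = (1/20) / (1/4) = 1/5.

1/5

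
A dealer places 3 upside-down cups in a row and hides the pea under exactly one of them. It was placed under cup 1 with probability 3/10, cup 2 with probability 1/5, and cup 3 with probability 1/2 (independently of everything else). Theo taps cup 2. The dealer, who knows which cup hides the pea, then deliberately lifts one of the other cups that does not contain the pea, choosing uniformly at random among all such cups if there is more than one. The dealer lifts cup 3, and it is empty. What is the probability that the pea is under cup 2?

Condition on the true location of the pea.
If it is under cup 1 (prior 3/10): the dealer has no choice, probability 1; weight (3/10)·1 = 3/10.
If it is under cup 2 (prior 1/5): the dealer has 2 equally likely choices, so probability 1/2; weight (1/5)·(1/2) = 1/10.
If it is under cup 3 (prior 1/2): the dealer opened cup 3, so this case is ruled out; weight (1/2)·0 = 0.
The weights sum to 2/5.
So P(the pea under cup 2 | the dealer opened cup 3) = (1/10) / (2/5) = 1/4.

1/4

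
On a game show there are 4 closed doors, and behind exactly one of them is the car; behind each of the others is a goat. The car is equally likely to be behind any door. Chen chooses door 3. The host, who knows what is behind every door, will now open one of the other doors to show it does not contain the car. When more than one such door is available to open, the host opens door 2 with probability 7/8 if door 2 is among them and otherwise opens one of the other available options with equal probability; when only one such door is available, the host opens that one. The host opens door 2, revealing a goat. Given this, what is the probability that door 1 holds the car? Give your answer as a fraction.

Apply Bayes' rule, conditioning on where the car actually is.
If it is behind any of doors 1, 3, and 4 (prior 1/4 each): door 2 is available, opened with probability 7/8; weight (1/4)·(7/8) = 7/32 each.
If it is behind door 2 (prior 1/4): the host opened door 2, so this case is ruled out; weight (1/4)·0 = 0.
The weights sum to 21/32.
So P(the car behind door 1 | the host opened door 2) = (7/32) / (21/32) = 1/3.

1/3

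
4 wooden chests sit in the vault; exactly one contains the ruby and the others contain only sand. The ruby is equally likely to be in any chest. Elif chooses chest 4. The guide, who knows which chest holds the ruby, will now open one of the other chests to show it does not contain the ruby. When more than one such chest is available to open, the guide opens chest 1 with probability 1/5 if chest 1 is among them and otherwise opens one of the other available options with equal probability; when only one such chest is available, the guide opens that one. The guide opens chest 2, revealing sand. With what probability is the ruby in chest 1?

5/17

Apply Bayes' rule, conditioning on where the ruby actually is.
If it is in chest 1 (prior 1/4): chest 1 holds the prize so is unavailable; the guide chooses uniformly among the 2 others, probability 1/2; weight (1/4)·(1/2) = 1/8.
If it is in chest 2 (prior 1/4): the guide opened chest 2, so this case is ruled out; weight (1/4)·0 = 0.
If it is in chest 3 (prior 1/4): chest 1 is available but not opened, probability 4/5; weight (1/4)·(4/5) = 1/5.
If it is in chest 4 (prior 1/4): chest 1 is available but not opened; chest 2 gets probability (1 − 1/5)/2 = 2/5; weight (1/4)·(2/5) = 1/10.
The weights sum to 17/40.
So P(the ruby in chest 1 | the guide opened chest 2) = (1/8) / (17/40) = 5/17.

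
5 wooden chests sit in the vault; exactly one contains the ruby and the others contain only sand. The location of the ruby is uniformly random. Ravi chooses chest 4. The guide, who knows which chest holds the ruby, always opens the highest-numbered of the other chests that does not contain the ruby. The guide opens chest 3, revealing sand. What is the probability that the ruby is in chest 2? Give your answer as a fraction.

0

Condition on the true location of the ruby.
If it is in any of chests 1, 2, and 4 (prior 1/5 each): the guide would have opened chest 5 instead, probability 0; weight (1/5)·0 = 0 each.
If it is in chest 3 (prior 1/5): the guide opened chest 3, so this case is ruled out; weight (1/5)·0 = 0.
If it is in chest 5 (prior 1/5): chest 3 is the highest-numbered option available, probability 1; weight (1/5)·1 = 1/5.
The weights sum to 1/5.
So P(the ruby in chest 2 | the guide opened chest 3) = 0 / (1/5) = 0.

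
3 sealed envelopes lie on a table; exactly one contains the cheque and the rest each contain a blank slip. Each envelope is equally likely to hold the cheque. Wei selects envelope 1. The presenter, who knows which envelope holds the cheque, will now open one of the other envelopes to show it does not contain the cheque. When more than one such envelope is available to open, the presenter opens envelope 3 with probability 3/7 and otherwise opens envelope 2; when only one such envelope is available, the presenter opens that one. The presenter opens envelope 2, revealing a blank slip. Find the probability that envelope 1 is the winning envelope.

Consider each possible location of the cheque in turn.
If it is in envelope 1 (prior 1/3): envelope 3 is available but not opened, probability 4/7; weight (1/3)·(4/7) = 4/21.
If it is in envelope 2 (prior 1/3): the presenter opened envelope 2, so this case is ruled out; weight (1/3)·0 = 0.
If it is in envelope 3 (prior 1/3): only envelope 2 is available, probability 1; weight (1/3)·1 = 1/3.
The weights sum to 11/21.
So P(the cheque in envelope 1 | the presenter opened envelope 2) = (4/21) / (11/21) = 4/11.

4/11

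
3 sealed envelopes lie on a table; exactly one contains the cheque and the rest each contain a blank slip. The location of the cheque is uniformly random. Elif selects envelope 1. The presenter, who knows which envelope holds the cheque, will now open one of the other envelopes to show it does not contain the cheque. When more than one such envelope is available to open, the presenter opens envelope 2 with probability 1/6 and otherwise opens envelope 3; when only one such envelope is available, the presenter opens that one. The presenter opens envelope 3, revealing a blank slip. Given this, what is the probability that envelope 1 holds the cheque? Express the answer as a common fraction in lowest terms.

5/11

Condition on the true location of the cheque.
If it is in envelope 1 (prior 1/3): envelope 2 is available but not opened, probability 5/6; weight (1/3)·(5/6) = 5/18.
If it is in envelope 2 (prior 1/3): only envelope 3 is available, probability 1; weight (1/3)·1 = 1/3.
If it is in envelope 3 (prior 1/3): the presenter opened envelope 3, so this case is ruled out; weight (1/3)·0 = 0.
The weights sum to 11/18.
So P(the cheque in envelope 1 | the presenter opened envelope 3) = (5/18) / (11/18) = 5/11.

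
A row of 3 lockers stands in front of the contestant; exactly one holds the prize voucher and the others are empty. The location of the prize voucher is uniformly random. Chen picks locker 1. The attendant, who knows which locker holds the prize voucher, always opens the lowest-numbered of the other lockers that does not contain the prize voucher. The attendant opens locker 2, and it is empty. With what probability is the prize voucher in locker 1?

Condition on the true location of the prize voucher.
If it is in either of lockers 1 and 3 (prior 1/3 each): locker 2 is the lowest-numbered option available, probability 1; weight (1/3)·1 = 1/3 each.
If it is in locker 2 (prior 1/3): the attendant opened locker 2, so this case is ruled out; weight (1/3)·0 = 0.
The weights sum to 2/3.
So P(the prize voucher in locker 1 | the attendant opened locker 2) = (1/3) / (2/3) = 1/2.

1/2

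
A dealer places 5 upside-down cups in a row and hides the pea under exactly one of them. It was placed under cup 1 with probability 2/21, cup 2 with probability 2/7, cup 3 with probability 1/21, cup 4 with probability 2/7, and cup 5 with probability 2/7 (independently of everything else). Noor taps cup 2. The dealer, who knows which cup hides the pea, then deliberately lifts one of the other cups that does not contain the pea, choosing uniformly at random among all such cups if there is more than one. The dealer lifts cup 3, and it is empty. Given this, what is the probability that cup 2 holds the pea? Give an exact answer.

9/37

Apply Bayes' rule, conditioning on where the pea actually is.
If it is under cup 1 (prior 2/21): the dealer has 3 equally likely choices, so probability 1/3; weight (2/21)·(1/3) = 2/63.
If it is under cup 2 (prior 2/7): the dealer has 4 equally likely choices, so probability 1/4; weight (2/7)·(1/4) = 1/14.
If it is under cup 3 (prior 1/21): the dealer opened cup 3, so this case is ruled out; weight (1/21)·0 = 0.
If it is under either of cups 4 and 5 (prior 2/7 each): the dealer has 3 equally likely choices, so probability 1/3; weight (2/7)·(1/3) = 2/21 each.
The weights sum to 37/126.
So P(the pea under cup 2 | the dealer opened cup 3) = (1/14) / (37/126) = 9/37.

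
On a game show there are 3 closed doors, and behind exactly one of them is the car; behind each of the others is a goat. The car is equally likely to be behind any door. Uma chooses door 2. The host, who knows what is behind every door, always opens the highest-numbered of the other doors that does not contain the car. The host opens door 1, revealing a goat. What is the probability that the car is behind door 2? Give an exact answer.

0

Consider each possible location of the car in turn.
If it is behind door 1 (prior 1/3): the host opened door 1, so this case is ruled out; weight (1/3)·0 = 0.
If it is behind door 2 (prior 1/3): the host would have opened door 3 instead, probability 0; weight (1/3)·0 = 0.
If it is behind door 3 (prior 1/3): door 1 is the highest-numbered option available, probability 1; weight (1/3)·1 = 1/3.
The weights sum to 1/3.
So P(the car behind door 2 | the host opened door 1) = 0 / (1/3) = 0.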